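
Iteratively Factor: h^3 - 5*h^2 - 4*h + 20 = (h - 5)*(h^2 - 4) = (h - 5)*(h - 2)*(h + 2)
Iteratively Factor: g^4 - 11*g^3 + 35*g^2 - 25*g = (g)*(g^3 - 11*g^2 + 35*g - 25) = g*(g - 1)*(g^2 - 10*g + 25) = g*(g - 5)*(g - 1)*(g - 5)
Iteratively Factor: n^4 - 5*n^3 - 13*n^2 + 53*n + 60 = (n - 5)*(n^3 - 13*n - 12) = (n - 5)*(n - 4)*(n^2 + 4*n + 3) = (n - 5)*(n - 4)*(n + 1)*(n + 3)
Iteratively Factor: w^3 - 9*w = (w + 3)*(w^2 - 3*w) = w*(w + 3)*(w - 3)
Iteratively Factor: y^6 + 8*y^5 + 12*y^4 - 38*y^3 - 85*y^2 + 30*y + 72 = (y - 1)*(y^5 + 9*y^4 + 21*y^3 - 17*y^2 - 102*y - 72) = (y - 2)*(y - 1)*(y^4 + 11*y^3 + 43*y^2 + 69*y + 36) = (y - 2)*(y - 1)*(y + 3)*(y^3 + 8*y^2 + 19*y + 12) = (y - 2)*(y - 1)*(y + 1)*(y + 3)*(y^2 + 7*y + 12) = (y - 2)*(y - 1)*(y + 1)*(y + 3)^2*(y + 4)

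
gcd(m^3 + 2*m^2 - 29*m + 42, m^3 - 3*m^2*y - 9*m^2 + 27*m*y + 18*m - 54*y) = m - 3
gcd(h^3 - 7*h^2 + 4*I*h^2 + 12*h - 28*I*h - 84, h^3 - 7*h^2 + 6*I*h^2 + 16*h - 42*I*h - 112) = h^2 + h*(-7 - 2*I) + 14*I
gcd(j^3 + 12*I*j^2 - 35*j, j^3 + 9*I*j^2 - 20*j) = j^2 + 5*I*j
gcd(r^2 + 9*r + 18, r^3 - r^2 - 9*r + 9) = r + 3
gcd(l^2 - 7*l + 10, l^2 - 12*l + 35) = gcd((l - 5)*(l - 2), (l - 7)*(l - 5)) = l - 5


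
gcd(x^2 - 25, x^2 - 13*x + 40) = x - 5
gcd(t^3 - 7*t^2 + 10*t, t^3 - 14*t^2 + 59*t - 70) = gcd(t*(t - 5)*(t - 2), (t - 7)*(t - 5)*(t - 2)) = t^2 - 7*t + 10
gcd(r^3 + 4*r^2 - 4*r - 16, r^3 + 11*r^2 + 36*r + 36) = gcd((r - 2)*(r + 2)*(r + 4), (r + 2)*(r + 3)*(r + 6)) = r + 2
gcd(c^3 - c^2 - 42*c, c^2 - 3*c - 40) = 1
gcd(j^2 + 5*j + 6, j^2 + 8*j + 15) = j + 3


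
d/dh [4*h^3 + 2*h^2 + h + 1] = 12*h^2 + 4*h + 1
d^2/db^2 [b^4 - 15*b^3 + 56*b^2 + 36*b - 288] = 12*b^2 - 90*b + 112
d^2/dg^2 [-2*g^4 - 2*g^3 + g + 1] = 12*g*(-2*g - 1)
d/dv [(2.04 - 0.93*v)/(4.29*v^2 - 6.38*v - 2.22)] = (3.9897*v^2 - 17.5032*v + 15.0798)/(18.4041*v^4 - 54.7404*v^3 + 21.6568*v^2 + 28.3272*v + 4.9284)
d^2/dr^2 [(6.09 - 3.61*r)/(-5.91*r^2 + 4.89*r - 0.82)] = ((107.2896 - 128.0106*r)*(5.91*r^2 - 4.89*r + 0.82) + (3.61*r - 6.09)*(11.82*r - 4.89)*(23.64*r - 9.78))/(5.91*r^2 - 4.89*r + 0.82)^3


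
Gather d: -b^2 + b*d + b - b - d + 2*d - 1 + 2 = -b^2 + d*(b + 1) + 1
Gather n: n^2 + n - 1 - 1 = n^2 + n - 2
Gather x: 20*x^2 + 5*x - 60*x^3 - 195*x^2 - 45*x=-60*x^3 - 175*x^2 - 40*x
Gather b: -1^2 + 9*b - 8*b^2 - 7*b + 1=-8*b^2 + 2*b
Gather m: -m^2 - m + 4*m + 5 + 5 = -m^2 + 3*m + 10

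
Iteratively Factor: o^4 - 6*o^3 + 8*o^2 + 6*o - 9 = (o - 3)*(o^3 - 3*o^2 - o + 3) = (o - 3)^2*(o^2 - 1) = (o - 3)^2*(o + 1)*(o - 1)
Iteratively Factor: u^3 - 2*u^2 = (u)*(u^2 - 2*u) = u^2*(u - 2)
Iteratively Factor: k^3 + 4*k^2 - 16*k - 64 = (k + 4)*(k^2 - 16) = (k - 4)*(k + 4)*(k + 4)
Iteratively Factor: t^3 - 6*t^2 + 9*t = (t)*(t^2 - 6*t + 9) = t*(t - 3)*(t - 3)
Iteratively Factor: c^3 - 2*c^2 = (c - 2)*(c^2) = c*(c - 2)*(c)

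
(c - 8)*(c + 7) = c^2 - c - 56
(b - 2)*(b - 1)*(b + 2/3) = b^3 - 7*b^2/3 + 4/3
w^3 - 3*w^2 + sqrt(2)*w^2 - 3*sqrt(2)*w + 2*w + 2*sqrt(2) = (w - 2)*(w - 1)*(w + sqrt(2))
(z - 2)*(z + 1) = z^2 - z - 2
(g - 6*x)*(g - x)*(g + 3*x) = g^3 - 4*g^2*x - 15*g*x^2 + 18*x^3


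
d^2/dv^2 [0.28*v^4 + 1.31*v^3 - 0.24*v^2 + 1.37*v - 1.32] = 3.36*v^2 + 7.86*v - 0.48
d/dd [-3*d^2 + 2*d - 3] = 2 - 6*d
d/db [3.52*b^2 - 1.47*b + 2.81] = 7.04*b - 1.47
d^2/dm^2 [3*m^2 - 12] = 6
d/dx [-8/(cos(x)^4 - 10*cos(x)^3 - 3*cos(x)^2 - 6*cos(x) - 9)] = 16*(-2*cos(x)^3 + 15*cos(x)^2 + 3*cos(x) + 3)*sin(x)/(-cos(x)^4 + 10*cos(x)^3 + 3*cos(x)^2 + 6*cos(x) + 9)^2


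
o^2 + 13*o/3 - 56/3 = (o - 8/3)*(o + 7)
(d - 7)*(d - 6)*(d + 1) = d^3 - 12*d^2 + 29*d + 42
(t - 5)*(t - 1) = t^2 - 6*t + 5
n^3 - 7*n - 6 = (n - 3)*(n + 1)*(n + 2)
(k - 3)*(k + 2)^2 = k^3 + k^2 - 8*k - 12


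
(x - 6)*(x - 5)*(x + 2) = x^3 - 9*x^2 + 8*x + 60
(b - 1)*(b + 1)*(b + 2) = b^3 + 2*b^2 - b - 2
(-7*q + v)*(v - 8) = -7*q*v + 56*q + v^2 - 8*v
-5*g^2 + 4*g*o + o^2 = (-g + o)*(5*g + o)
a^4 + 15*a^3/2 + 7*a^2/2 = a^2*(a + 1/2)*(a + 7)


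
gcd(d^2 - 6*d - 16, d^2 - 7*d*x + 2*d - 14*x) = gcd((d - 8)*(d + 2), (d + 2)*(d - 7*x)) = d + 2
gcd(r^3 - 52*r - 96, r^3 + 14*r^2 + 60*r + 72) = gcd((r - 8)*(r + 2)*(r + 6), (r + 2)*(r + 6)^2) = r^2 + 8*r + 12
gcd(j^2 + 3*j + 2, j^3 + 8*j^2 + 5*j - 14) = j + 2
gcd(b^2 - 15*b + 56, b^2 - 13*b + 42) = b - 7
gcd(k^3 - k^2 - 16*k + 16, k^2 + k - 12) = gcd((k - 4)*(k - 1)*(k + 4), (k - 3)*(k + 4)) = k + 4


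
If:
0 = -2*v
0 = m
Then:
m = 0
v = 0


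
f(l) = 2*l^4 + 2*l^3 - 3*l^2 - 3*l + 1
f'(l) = 8*l^3 + 6*l^2 - 6*l - 3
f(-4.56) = 627.41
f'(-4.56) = -609.43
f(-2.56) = 41.36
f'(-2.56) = -82.54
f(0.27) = 0.02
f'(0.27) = -4.03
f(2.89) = 155.06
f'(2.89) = 222.87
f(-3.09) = 104.95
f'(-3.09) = -163.20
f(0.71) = -1.42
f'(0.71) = -1.37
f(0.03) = 0.91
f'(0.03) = -3.17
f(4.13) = 660.20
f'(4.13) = 638.12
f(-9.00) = 11449.00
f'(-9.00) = -5295.00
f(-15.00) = 93871.00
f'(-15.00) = -25563.00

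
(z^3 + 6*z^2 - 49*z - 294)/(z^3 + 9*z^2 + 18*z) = (z^2 - 49)/(z*(z + 3))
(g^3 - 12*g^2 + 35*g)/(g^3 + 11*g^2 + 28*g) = (g^2 - 12*g + 35)/(g^2 + 11*g + 28)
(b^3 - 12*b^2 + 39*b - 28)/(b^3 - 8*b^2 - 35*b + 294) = (b^2 - 5*b + 4)/(b^2 - b - 42)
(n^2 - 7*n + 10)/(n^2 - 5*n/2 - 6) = 2*(-n^2 + 7*n - 10)/(-2*n^2 + 5*n + 12)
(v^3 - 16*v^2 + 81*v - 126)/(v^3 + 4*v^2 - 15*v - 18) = (v^2 - 13*v + 42)/(v^2 + 7*v + 6)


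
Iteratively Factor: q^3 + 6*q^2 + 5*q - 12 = (q - 1)*(q^2 + 7*q + 12) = (q - 1)*(q + 4)*(q + 3)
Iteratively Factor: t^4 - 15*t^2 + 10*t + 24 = (t + 1)*(t^3 - t^2 - 14*t + 24) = (t + 1)*(t + 4)*(t^2 - 5*t + 6) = (t - 3)*(t + 1)*(t + 4)*(t - 2)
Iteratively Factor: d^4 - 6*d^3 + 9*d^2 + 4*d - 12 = (d - 3)*(d^3 - 3*d^2 + 4) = (d - 3)*(d - 2)*(d^2 - d - 2) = (d - 3)*(d - 2)*(d + 1)*(d - 2)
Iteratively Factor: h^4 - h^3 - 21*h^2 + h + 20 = (h + 1)*(h^3 - 2*h^2 - 19*h + 20) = (h - 1)*(h + 1)*(h^2 - h - 20) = (h - 1)*(h + 1)*(h + 4)*(h - 5)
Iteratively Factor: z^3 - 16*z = (z - 4)*(z^2 + 4*z) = (z - 4)*(z + 4)*(z)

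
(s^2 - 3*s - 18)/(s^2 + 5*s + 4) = (s^2 - 3*s - 18)/(s^2 + 5*s + 4)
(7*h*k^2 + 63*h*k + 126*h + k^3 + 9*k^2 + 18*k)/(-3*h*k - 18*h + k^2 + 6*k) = (-7*h*k - 21*h - k^2 - 3*k)/(3*h - k)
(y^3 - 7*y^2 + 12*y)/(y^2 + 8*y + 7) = y*(y^2 - 7*y + 12)/(y^2 + 8*y + 7)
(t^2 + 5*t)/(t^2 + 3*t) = (t + 5)/(t + 3)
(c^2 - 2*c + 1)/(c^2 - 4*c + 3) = (c - 1)/(c - 3)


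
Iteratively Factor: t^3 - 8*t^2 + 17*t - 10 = (t - 2)*(t^2 - 6*t + 5) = (t - 2)*(t - 1)*(t - 5)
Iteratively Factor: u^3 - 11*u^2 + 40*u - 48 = (u - 3)*(u^2 - 8*u + 16) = (u - 4)*(u - 3)*(u - 4)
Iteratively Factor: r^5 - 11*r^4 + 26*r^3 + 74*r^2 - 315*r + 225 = (r - 5)*(r^4 - 6*r^3 - 4*r^2 + 54*r - 45) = (r - 5)^2*(r^3 - r^2 - 9*r + 9) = (r - 5)^2*(r - 3)*(r^2 + 2*r - 3) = (r - 5)^2*(r - 3)*(r - 1)*(r + 3)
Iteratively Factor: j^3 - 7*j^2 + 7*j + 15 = (j - 3)*(j^2 - 4*j - 5) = (j - 3)*(j + 1)*(j - 5)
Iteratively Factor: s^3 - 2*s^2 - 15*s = (s - 5)*(s^2 + 3*s) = (s - 5)*(s + 3)*(s)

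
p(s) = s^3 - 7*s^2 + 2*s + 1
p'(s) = 3*s^2 - 14*s + 2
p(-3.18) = -108.30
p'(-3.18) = 76.86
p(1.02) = -3.18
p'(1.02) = -9.16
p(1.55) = -8.99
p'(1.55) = -12.49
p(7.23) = 27.48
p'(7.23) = 57.60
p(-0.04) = 0.91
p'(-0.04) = 2.56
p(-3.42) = -127.72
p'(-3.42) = 84.97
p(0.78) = -1.22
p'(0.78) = -7.09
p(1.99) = -14.86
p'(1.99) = -13.98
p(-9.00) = -1313.00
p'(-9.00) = 371.00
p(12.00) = 745.00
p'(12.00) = 266.00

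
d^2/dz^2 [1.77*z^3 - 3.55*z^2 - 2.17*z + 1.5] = 10.62*z - 7.1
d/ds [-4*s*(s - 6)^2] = 12*(2 - s)*(s - 6)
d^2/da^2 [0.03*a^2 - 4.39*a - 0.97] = 0.0600000000000000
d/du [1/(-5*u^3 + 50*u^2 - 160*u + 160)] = (3*u^2 - 20*u + 32)/(5*(u^3 - 10*u^2 + 32*u - 32)^2)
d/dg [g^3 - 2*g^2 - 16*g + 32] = 3*g^2 - 4*g - 16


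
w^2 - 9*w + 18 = (w - 6)*(w - 3)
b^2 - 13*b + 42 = (b - 7)*(b - 6)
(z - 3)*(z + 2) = z^2 - z - 6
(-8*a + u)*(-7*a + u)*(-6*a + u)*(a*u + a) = -336*a^4*u - 336*a^4 + 146*a^3*u^2 + 146*a^3*u - 21*a^2*u^3 - 21*a^2*u^2 + a*u^4 + a*u^3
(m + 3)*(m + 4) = m^2 + 7*m + 12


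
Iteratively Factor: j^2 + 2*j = (j + 2)*(j)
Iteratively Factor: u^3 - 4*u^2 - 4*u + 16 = (u - 4)*(u^2 - 4) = (u - 4)*(u + 2)*(u - 2)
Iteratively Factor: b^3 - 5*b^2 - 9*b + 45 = (b + 3)*(b^2 - 8*b + 15) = (b - 3)*(b + 3)*(b - 5)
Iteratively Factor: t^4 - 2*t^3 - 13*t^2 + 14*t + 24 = (t - 2)*(t^3 - 13*t - 12) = (t - 2)*(t + 3)*(t^2 - 3*t - 4) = (t - 2)*(t + 1)*(t + 3)*(t - 4)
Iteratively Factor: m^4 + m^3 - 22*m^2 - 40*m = (m + 4)*(m^3 - 3*m^2 - 10*m) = (m - 5)*(m + 4)*(m^2 + 2*m) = (m - 5)*(m + 2)*(m + 4)*(m)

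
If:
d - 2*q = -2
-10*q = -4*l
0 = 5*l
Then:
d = -2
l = 0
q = 0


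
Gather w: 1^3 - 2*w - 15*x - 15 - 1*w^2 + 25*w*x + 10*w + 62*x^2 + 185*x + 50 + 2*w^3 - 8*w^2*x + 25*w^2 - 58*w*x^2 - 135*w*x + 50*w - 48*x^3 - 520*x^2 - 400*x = 2*w^3 + w^2*(24 - 8*x) + w*(-58*x^2 - 110*x + 58) - 48*x^3 - 458*x^2 - 230*x + 36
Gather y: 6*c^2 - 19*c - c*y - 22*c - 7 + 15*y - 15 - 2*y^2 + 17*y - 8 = 6*c^2 - 41*c - 2*y^2 + y*(32 - c) - 30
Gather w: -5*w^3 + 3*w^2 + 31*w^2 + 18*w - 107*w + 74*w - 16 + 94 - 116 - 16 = -5*w^3 + 34*w^2 - 15*w - 54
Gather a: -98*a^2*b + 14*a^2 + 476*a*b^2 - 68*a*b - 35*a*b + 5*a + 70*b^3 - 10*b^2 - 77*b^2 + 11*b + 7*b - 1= a^2*(14 - 98*b) + a*(476*b^2 - 103*b + 5) + 70*b^3 - 87*b^2 + 18*b - 1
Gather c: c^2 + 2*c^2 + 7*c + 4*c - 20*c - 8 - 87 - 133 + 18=3*c^2 - 9*c - 210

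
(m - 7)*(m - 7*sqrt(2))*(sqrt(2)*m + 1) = sqrt(2)*m^3 - 13*m^2 - 7*sqrt(2)*m^2 - 7*sqrt(2)*m + 91*m + 49*sqrt(2)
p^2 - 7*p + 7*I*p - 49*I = (p - 7)*(p + 7*I)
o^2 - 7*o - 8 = (o - 8)*(o + 1)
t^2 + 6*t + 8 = (t + 2)*(t + 4)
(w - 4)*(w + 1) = w^2 - 3*w - 4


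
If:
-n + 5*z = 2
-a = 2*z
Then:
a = -2*z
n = 5*z - 2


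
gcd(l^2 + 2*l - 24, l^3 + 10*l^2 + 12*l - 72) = l + 6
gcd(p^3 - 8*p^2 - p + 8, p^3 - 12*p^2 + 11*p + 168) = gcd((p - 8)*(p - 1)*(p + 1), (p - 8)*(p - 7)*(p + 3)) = p - 8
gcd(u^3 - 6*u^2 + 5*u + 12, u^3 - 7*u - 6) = u^2 - 2*u - 3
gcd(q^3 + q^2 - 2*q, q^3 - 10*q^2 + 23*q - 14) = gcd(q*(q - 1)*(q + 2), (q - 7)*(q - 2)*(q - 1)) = q - 1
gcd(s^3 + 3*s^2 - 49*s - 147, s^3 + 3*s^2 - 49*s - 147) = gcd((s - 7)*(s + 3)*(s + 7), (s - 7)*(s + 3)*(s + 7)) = s^3 + 3*s^2 - 49*s - 147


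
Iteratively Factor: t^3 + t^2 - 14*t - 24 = (t + 3)*(t^2 - 2*t - 8) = (t - 4)*(t + 3)*(t + 2)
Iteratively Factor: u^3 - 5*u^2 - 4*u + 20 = (u + 2)*(u^2 - 7*u + 10) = (u - 2)*(u + 2)*(u - 5)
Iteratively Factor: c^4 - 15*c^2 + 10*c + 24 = (c - 3)*(c^3 + 3*c^2 - 6*c - 8) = (c - 3)*(c + 4)*(c^2 - c - 2) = (c - 3)*(c - 2)*(c + 4)*(c + 1)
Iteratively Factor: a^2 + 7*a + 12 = (a + 4)*(a + 3)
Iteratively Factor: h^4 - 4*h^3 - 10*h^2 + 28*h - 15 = (h - 1)*(h^3 - 3*h^2 - 13*h + 15) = (h - 1)^2*(h^2 - 2*h - 15) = (h - 5)*(h - 1)^2*(h + 3)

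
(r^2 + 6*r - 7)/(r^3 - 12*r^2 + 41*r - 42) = (r^2 + 6*r - 7)/(r^3 - 12*r^2 + 41*r - 42)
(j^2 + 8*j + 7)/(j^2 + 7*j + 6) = (j + 7)/(j + 6)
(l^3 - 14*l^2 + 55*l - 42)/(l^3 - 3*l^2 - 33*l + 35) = (l - 6)/(l + 5)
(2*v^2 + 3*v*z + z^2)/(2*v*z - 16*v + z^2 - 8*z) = (v + z)/(z - 8)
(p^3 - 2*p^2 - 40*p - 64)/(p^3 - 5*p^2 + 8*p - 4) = (p^3 - 2*p^2 - 40*p - 64)/(p^3 - 5*p^2 + 8*p - 4)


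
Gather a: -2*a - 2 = -2*a - 2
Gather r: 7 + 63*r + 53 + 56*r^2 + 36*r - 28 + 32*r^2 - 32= 88*r^2 + 99*r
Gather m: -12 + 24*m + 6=24*m - 6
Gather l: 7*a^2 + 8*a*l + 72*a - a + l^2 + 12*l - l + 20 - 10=7*a^2 + 71*a + l^2 + l*(8*a + 11) + 10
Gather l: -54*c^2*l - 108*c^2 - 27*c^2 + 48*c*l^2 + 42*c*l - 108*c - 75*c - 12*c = -135*c^2 + 48*c*l^2 - 195*c + l*(-54*c^2 + 42*c)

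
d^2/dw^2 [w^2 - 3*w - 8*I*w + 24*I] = 2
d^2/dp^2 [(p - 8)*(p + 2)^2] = 6*p - 8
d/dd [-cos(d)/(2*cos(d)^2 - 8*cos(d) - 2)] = (sin(d)^2 - 2)*sin(d)/(2*(sin(d)^2 + 4*cos(d))^2)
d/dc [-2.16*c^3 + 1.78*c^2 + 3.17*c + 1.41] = -6.48*c^2 + 3.56*c + 3.17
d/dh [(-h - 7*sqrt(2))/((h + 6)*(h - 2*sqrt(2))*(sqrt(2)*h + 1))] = (sqrt(2)*(h + 6)*(h - 2*sqrt(2))*(h + 7*sqrt(2)) - (h + 6)*(h - 2*sqrt(2))*(sqrt(2)*h + 1) + (h + 6)*(h + 7*sqrt(2))*(sqrt(2)*h + 1) + (h - 2*sqrt(2))*(h + 7*sqrt(2))*(sqrt(2)*h + 1))/((h + 6)^2*(h - 2*sqrt(2))^2*(sqrt(2)*h + 1)^2)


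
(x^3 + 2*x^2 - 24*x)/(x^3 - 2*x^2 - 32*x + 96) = x/(x - 4)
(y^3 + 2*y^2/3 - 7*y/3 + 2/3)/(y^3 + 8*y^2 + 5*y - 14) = (y - 1/3)/(y + 7)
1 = 1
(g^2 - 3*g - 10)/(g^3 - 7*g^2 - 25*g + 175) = (g + 2)/(g^2 - 2*g - 35)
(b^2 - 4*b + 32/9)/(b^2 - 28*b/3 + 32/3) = (b - 8/3)/(b - 8)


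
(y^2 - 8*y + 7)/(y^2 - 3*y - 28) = (y - 1)/(y + 4)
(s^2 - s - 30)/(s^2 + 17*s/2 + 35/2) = 2*(s - 6)/(2*s + 7)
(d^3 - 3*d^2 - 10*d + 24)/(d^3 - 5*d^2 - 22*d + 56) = (d^2 - d - 12)/(d^2 - 3*d - 28)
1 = 1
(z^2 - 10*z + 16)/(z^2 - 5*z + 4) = (z^2 - 10*z + 16)/(z^2 - 5*z + 4)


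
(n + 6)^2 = n^2 + 12*n + 36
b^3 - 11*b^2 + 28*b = b*(b - 7)*(b - 4)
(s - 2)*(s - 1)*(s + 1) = s^3 - 2*s^2 - s + 2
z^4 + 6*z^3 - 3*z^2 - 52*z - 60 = (z - 3)*(z + 2)^2*(z + 5)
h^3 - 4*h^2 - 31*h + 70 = (h - 7)*(h - 2)*(h + 5)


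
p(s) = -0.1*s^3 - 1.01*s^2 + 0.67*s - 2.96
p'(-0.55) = 1.69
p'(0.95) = -1.52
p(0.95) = -3.32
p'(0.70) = -0.89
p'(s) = -0.3*s^2 - 2.02*s + 0.67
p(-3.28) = -12.49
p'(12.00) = -66.77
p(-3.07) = -11.64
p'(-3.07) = 4.04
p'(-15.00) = -36.53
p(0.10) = -2.90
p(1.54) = -4.69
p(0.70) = -3.02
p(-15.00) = 97.24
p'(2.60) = -6.61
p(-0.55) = -3.62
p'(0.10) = 0.46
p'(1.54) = -3.15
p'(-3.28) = 4.07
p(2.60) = -9.80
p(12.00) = -313.16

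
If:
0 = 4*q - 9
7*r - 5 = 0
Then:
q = 9/4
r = 5/7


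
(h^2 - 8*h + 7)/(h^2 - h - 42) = (h - 1)/(h + 6)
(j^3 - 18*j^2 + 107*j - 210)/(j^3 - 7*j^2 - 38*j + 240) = (j^2 - 13*j + 42)/(j^2 - 2*j - 48)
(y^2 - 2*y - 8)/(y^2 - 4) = (y - 4)/(y - 2)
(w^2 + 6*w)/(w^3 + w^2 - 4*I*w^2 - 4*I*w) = (w + 6)/(w^2 + w - 4*I*w - 4*I)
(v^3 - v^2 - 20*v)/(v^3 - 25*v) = (v + 4)/(v + 5)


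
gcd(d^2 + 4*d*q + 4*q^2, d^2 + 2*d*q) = d + 2*q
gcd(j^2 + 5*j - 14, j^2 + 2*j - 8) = j - 2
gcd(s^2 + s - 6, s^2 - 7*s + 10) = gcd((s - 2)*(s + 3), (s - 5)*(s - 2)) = s - 2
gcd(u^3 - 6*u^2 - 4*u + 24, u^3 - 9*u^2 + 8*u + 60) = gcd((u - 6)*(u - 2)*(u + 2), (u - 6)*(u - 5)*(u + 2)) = u^2 - 4*u - 12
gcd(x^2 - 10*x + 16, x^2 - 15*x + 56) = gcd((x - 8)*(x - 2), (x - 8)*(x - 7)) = x - 8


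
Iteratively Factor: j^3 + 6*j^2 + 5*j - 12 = (j - 1)*(j^2 + 7*j + 12) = (j - 1)*(j + 3)*(j + 4)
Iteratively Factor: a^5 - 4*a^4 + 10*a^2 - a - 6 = (a - 1)*(a^4 - 3*a^3 - 3*a^2 + 7*a + 6) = (a - 2)*(a - 1)*(a^3 - a^2 - 5*a - 3) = (a - 3)*(a - 2)*(a - 1)*(a^2 + 2*a + 1) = (a - 3)*(a - 2)*(a - 1)*(a + 1)*(a + 1)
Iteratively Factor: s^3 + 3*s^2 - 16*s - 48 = (s - 4)*(s^2 + 7*s + 12) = (s - 4)*(s + 4)*(s + 3)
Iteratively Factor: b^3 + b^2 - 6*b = (b + 3)*(b^2 - 2*b) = b*(b + 3)*(b - 2)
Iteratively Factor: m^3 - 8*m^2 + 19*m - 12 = (m - 1)*(m^2 - 7*m + 12) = (m - 4)*(m - 1)*(m - 3)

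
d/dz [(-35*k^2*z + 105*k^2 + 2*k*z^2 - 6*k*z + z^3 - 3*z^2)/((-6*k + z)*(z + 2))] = (1050*k^3 + 23*k^2*z^2 - 258*k^2*z - 138*k^2 - 12*k*z^3 - 8*k*z^2 + 72*k*z + z^4 + 4*z^3 - 6*z^2)/(36*k^2*z^2 + 144*k^2*z + 144*k^2 - 12*k*z^3 - 48*k*z^2 - 48*k*z + z^4 + 4*z^3 + 4*z^2)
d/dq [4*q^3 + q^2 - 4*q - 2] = 12*q^2 + 2*q - 4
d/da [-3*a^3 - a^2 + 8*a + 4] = -9*a^2 - 2*a + 8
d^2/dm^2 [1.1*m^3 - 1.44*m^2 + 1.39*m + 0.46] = 6.6*m - 2.88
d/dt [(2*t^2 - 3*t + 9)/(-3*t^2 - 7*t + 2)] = (-23*t^2 + 62*t + 57)/(9*t^4 + 42*t^3 + 37*t^2 - 28*t + 4)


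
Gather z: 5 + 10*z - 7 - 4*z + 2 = 6*z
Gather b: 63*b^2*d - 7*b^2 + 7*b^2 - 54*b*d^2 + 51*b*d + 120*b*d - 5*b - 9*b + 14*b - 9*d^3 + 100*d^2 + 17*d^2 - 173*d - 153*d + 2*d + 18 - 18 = 63*b^2*d + b*(-54*d^2 + 171*d) - 9*d^3 + 117*d^2 - 324*d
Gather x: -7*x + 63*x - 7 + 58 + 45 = 56*x + 96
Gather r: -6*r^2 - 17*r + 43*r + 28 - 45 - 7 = -6*r^2 + 26*r - 24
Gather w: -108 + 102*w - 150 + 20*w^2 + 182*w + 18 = 20*w^2 + 284*w - 240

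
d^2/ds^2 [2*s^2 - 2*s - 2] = 4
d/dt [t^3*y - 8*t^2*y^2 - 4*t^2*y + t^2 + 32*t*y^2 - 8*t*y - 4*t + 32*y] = 3*t^2*y - 16*t*y^2 - 8*t*y + 2*t + 32*y^2 - 8*y - 4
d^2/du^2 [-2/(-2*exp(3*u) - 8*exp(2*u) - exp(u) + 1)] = 2*(2*(6*exp(2*u) + 16*exp(u) + 1)^2*exp(u) - (18*exp(2*u) + 32*exp(u) + 1)*(2*exp(3*u) + 8*exp(2*u) + exp(u) - 1))*exp(u)/(2*exp(3*u) + 8*exp(2*u) + exp(u) - 1)^3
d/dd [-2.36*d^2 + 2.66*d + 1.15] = 2.66 - 4.72*d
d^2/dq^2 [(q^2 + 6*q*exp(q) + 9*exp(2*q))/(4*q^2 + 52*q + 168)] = ((2*q + 13)^2*(q^2 + 6*q*exp(q) + 9*exp(2*q)) + (q^2 + 13*q + 42)^2*(3*q*exp(q) + 18*exp(2*q) + 6*exp(q) + 1) - (q^2 + 13*q + 42)*(q^2 + 6*q*exp(q) + 2*(2*q + 13)*(3*q*exp(q) + q + 9*exp(2*q) + 3*exp(q)) + 9*exp(2*q)))/(2*(q^2 + 13*q + 42)^3)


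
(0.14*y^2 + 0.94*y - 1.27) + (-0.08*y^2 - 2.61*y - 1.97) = 0.06*y^2 - 1.67*y - 3.24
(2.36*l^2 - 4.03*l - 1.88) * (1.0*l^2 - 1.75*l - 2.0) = 2.36*l^4 - 8.16*l^3 + 0.452500000000001*l^2 + 11.35*l + 3.76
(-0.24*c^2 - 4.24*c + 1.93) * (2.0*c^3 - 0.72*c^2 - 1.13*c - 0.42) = -0.48*c^5 - 8.3072*c^4 + 7.184*c^3 + 3.5024*c^2 - 0.4001*c - 0.8106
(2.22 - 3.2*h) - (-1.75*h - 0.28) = 2.5 - 1.45*h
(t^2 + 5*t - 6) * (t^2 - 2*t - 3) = t^4 + 3*t^3 - 19*t^2 - 3*t + 18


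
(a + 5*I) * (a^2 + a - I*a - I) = a^3 + a^2 + 4*I*a^2 + 5*a + 4*I*a + 5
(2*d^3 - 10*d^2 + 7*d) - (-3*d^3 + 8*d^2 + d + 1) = 5*d^3 - 18*d^2 + 6*d - 1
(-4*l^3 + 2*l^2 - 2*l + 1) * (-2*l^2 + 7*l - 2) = 8*l^5 - 32*l^4 + 26*l^3 - 20*l^2 + 11*l - 2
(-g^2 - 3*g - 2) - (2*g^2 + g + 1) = -3*g^2 - 4*g - 3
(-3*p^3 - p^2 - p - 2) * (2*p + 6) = -6*p^4 - 20*p^3 - 8*p^2 - 10*p - 12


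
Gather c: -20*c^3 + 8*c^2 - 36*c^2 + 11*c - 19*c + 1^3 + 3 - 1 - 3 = -20*c^3 - 28*c^2 - 8*c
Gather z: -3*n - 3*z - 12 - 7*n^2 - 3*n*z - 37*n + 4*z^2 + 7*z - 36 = -7*n^2 - 40*n + 4*z^2 + z*(4 - 3*n) - 48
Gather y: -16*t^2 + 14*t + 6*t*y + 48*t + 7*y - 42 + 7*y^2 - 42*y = -16*t^2 + 62*t + 7*y^2 + y*(6*t - 35) - 42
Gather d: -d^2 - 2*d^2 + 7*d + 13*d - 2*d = -3*d^2 + 18*d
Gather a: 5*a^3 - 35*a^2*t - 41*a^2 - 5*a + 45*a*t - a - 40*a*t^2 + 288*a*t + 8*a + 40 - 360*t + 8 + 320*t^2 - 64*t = 5*a^3 + a^2*(-35*t - 41) + a*(-40*t^2 + 333*t + 2) + 320*t^2 - 424*t + 48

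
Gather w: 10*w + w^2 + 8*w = w^2 + 18*w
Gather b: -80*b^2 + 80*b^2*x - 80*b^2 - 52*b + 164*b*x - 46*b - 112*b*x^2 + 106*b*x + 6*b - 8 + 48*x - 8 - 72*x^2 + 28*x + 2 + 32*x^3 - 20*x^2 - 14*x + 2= b^2*(80*x - 160) + b*(-112*x^2 + 270*x - 92) + 32*x^3 - 92*x^2 + 62*x - 12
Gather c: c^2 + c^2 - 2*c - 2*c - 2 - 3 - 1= 2*c^2 - 4*c - 6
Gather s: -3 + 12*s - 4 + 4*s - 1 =16*s - 8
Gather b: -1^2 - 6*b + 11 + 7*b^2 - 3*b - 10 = 7*b^2 - 9*b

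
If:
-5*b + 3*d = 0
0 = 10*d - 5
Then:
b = 3/10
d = 1/2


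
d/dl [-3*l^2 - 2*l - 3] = -6*l - 2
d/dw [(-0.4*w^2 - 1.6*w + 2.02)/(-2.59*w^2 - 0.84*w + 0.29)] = (-3.808*w^2 + 10.2316*w + 1.2328)/(6.7081*w^4 + 4.3512*w^3 - 0.7966*w^2 - 0.4872*w + 0.0841)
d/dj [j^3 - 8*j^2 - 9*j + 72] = 3*j^2 - 16*j - 9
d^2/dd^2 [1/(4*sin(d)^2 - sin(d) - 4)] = (64*sin(d)^4 - 12*sin(d)^3 - 31*sin(d)^2 + 20*sin(d) - 34)/(sin(d) + 4*cos(d)^2)^3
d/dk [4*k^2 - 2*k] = 8*k - 2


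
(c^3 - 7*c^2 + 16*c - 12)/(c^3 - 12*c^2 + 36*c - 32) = (c - 3)/(c - 8)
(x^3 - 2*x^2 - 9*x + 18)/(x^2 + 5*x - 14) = (x^2 - 9)/(x + 7)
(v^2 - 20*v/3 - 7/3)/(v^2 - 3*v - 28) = (v + 1/3)/(v + 4)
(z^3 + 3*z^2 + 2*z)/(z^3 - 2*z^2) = (z^2 + 3*z + 2)/(z*(z - 2))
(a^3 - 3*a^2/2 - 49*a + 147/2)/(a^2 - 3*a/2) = a - 49/a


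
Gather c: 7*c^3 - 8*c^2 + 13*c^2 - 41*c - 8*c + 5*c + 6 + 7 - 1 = 7*c^3 + 5*c^2 - 44*c + 12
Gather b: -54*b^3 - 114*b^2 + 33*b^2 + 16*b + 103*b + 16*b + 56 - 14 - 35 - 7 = -54*b^3 - 81*b^2 + 135*b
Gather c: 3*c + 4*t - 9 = 3*c + 4*t - 9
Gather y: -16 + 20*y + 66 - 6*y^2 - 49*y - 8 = -6*y^2 - 29*y + 42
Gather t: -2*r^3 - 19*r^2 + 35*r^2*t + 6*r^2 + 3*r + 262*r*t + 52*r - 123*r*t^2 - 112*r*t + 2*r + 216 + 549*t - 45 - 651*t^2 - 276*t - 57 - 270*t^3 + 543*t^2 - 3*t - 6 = -2*r^3 - 13*r^2 + 57*r - 270*t^3 + t^2*(-123*r - 108) + t*(35*r^2 + 150*r + 270) + 108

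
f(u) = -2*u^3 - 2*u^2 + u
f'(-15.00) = -1289.00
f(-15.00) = 6285.00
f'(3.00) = -65.00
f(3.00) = -69.00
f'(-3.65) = -64.34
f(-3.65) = 66.96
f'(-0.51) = 1.48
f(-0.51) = -0.76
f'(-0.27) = 1.64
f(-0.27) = -0.38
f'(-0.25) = 1.62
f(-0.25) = -0.34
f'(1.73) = -23.88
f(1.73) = -14.61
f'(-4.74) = -114.85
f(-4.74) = 163.32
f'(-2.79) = -34.54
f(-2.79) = 25.08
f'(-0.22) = 1.59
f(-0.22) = -0.30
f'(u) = -6*u^2 - 4*u + 1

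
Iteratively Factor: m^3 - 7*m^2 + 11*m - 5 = (m - 5)*(m^2 - 2*m + 1) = (m - 5)*(m - 1)*(m - 1)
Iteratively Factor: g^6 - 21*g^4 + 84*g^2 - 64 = (g - 2)*(g^5 + 2*g^4 - 17*g^3 - 34*g^2 + 16*g + 32) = (g - 2)*(g + 4)*(g^4 - 2*g^3 - 9*g^2 + 2*g + 8) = (g - 4)*(g - 2)*(g + 4)*(g^3 + 2*g^2 - g - 2) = (g - 4)*(g - 2)*(g + 2)*(g + 4)*(g^2 - 1) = (g - 4)*(g - 2)*(g - 1)*(g + 2)*(g + 4)*(g + 1)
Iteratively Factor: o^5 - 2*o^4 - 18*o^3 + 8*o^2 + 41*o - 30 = (o + 3)*(o^4 - 5*o^3 - 3*o^2 + 17*o - 10) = (o - 5)*(o + 3)*(o^3 - 3*o + 2) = (o - 5)*(o - 1)*(o + 3)*(o^2 + o - 2) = (o - 5)*(o - 1)^2*(o + 3)*(o + 2)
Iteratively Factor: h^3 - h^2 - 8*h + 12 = (h - 2)*(h^2 + h - 6) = (h - 2)*(h + 3)*(h - 2)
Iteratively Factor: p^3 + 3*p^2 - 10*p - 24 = (p + 2)*(p^2 + p - 12) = (p + 2)*(p + 4)*(p - 3)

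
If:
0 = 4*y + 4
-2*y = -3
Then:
No Solution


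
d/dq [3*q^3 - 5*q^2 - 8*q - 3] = 9*q^2 - 10*q - 8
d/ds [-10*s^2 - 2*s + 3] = -20*s - 2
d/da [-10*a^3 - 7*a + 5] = -30*a^2 - 7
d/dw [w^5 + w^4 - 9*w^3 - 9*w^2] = w*(5*w^3 + 4*w^2 - 27*w - 18)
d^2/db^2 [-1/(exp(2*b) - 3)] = 4*(-exp(2*b) - 3)*exp(2*b)/(exp(2*b) - 3)^3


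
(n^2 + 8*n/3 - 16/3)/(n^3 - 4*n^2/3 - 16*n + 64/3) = 1/(n - 4)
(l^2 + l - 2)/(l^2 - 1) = (l + 2)/(l + 1)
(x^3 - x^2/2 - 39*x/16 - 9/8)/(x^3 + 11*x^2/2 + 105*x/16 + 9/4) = (x - 2)/(x + 4)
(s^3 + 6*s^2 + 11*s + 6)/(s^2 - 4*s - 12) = (s^2 + 4*s + 3)/(s - 6)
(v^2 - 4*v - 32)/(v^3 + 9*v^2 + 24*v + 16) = (v - 8)/(v^2 + 5*v + 4)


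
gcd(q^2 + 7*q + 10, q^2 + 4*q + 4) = q + 2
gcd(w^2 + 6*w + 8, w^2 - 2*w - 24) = w + 4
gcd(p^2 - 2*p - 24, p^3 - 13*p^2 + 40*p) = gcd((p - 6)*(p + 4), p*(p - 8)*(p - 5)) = 1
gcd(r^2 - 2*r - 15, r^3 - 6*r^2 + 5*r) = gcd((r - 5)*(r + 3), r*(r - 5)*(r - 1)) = r - 5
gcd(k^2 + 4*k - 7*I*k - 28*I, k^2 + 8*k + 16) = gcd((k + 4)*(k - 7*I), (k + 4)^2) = k + 4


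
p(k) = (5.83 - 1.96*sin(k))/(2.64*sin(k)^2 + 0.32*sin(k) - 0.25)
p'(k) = (5.83 - 1.96*sin(k))*(-5.28*sin(k)*cos(k) - 0.32*cos(k))/(2.64*sin(k)^2 + 0.32*sin(k) - 0.25)^2 - 1.96*cos(k)/(2.64*sin(k)^2 + 0.32*sin(k) - 0.25) = (5.1744*sin(k)^2 - 30.7824*sin(k) - 1.3756)*cos(k)/(6.9696*sin(k)^4 + 1.6896*sin(k)^3 - 1.2176*sin(k)^2 - 0.16*sin(k) + 0.0625)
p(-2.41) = 9.99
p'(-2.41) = -31.34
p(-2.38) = 9.13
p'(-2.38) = -26.14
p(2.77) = 23.89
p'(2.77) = 240.94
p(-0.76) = 9.18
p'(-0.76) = 26.38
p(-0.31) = -63.06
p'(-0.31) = 778.66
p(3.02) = -32.45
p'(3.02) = 168.20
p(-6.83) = 23.03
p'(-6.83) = 154.82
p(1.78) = 1.51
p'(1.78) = 0.82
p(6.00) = -47.84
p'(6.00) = 412.27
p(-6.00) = 116.03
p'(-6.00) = -4434.75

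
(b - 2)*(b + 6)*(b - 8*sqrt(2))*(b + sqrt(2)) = b^4 - 7*sqrt(2)*b^3 + 4*b^3 - 28*sqrt(2)*b^2 - 28*b^2 - 64*b + 84*sqrt(2)*b + 192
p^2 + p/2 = p*(p + 1/2)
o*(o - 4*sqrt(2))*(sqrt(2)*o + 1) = sqrt(2)*o^3 - 7*o^2 - 4*sqrt(2)*o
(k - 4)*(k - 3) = k^2 - 7*k + 12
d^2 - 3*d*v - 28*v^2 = (d - 7*v)*(d + 4*v)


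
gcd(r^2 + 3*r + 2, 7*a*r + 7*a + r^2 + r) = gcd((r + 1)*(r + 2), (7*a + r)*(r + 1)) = r + 1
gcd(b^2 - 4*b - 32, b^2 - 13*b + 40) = b - 8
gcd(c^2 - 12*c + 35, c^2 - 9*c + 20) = c - 5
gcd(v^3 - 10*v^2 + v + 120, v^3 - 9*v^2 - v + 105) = v^2 - 2*v - 15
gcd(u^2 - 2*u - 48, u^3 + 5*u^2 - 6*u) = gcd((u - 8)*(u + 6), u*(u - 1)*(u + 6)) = u + 6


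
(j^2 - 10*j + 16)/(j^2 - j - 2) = (j - 8)/(j + 1)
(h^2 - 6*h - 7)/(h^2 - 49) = (h + 1)/(h + 7)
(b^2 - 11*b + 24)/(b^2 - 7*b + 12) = (b - 8)/(b - 4)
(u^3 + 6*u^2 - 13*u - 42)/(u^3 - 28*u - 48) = (u^2 + 4*u - 21)/(u^2 - 2*u - 24)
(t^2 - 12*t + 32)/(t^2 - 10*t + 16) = (t - 4)/(t - 2)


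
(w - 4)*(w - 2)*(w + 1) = w^3 - 5*w^2 + 2*w + 8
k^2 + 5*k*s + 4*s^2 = (k + s)*(k + 4*s)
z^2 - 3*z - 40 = (z - 8)*(z + 5)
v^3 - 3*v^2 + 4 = (v - 2)^2*(v + 1)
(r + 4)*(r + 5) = r^2 + 9*r + 20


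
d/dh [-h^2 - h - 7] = -2*h - 1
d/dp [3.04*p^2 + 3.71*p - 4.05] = 6.08*p + 3.71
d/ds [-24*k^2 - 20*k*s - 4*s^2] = -20*k - 8*s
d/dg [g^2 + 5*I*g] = 2*g + 5*I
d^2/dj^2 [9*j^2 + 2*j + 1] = 18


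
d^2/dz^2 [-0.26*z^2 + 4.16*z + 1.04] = -0.520000000000000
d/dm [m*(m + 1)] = 2*m + 1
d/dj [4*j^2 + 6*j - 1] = 8*j + 6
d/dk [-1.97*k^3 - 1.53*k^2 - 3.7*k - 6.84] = -5.91*k^2 - 3.06*k - 3.7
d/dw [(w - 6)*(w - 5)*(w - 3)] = 3*w^2 - 28*w + 63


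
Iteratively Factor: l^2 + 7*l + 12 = (l + 3)*(l + 4)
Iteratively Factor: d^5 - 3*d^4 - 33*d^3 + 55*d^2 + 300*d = (d + 4)*(d^4 - 7*d^3 - 5*d^2 + 75*d) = (d - 5)*(d + 4)*(d^3 - 2*d^2 - 15*d) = d*(d - 5)*(d + 4)*(d^2 - 2*d - 15) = d*(d - 5)*(d + 3)*(d + 4)*(d - 5)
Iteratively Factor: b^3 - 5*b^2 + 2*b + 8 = (b + 1)*(b^2 - 6*b + 8) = (b - 2)*(b + 1)*(b - 4)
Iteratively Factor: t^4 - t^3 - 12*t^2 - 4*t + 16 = (t - 4)*(t^3 + 3*t^2 - 4) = (t - 4)*(t + 2)*(t^2 + t - 2) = (t - 4)*(t + 2)^2*(t - 1)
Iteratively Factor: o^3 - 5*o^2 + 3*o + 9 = (o - 3)*(o^2 - 2*o - 3) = (o - 3)^2*(o + 1)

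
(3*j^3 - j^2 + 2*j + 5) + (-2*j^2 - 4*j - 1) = 3*j^3 - 3*j^2 - 2*j + 4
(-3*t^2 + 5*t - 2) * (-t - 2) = 3*t^3 + t^2 - 8*t + 4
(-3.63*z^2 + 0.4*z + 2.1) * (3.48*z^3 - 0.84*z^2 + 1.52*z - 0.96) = -12.6324*z^5 + 4.4412*z^4 + 1.4544*z^3 + 2.3288*z^2 + 2.808*z - 2.016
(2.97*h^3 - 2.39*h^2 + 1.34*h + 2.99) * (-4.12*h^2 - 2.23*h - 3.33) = -12.2364*h^5 + 3.2237*h^4 - 10.0812*h^3 - 7.3483*h^2 - 11.1299*h - 9.9567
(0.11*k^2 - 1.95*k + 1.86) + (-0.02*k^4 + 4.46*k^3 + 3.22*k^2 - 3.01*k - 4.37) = -0.02*k^4 + 4.46*k^3 + 3.33*k^2 - 4.96*k - 2.51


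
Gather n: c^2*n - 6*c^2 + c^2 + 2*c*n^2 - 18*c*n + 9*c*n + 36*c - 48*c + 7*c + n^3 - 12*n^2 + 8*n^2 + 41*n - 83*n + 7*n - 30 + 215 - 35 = -5*c^2 - 5*c + n^3 + n^2*(2*c - 4) + n*(c^2 - 9*c - 35) + 150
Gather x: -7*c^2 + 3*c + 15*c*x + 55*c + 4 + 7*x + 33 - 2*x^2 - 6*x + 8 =-7*c^2 + 58*c - 2*x^2 + x*(15*c + 1) + 45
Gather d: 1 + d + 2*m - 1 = d + 2*m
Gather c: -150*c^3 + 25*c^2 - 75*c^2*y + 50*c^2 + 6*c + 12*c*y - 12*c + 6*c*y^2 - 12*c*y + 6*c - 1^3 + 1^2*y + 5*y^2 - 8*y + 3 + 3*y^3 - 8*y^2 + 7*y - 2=-150*c^3 + c^2*(75 - 75*y) + 6*c*y^2 + 3*y^3 - 3*y^2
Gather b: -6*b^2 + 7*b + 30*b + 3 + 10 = -6*b^2 + 37*b + 13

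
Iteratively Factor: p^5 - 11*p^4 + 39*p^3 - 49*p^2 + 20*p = (p - 1)*(p^4 - 10*p^3 + 29*p^2 - 20*p) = (p - 4)*(p - 1)*(p^3 - 6*p^2 + 5*p) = (p - 4)*(p - 1)^2*(p^2 - 5*p) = (p - 5)*(p - 4)*(p - 1)^2*(p)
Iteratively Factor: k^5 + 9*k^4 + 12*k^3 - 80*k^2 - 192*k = (k + 4)*(k^4 + 5*k^3 - 8*k^2 - 48*k) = (k - 3)*(k + 4)*(k^3 + 8*k^2 + 16*k) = (k - 3)*(k + 4)^2*(k^2 + 4*k) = (k - 3)*(k + 4)^3*(k)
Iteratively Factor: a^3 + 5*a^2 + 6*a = (a + 3)*(a^2 + 2*a) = a*(a + 3)*(a + 2)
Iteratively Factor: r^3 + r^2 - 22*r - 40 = (r + 2)*(r^2 - r - 20) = (r - 5)*(r + 2)*(r + 4)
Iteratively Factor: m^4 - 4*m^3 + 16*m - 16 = (m - 2)*(m^3 - 2*m^2 - 4*m + 8) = (m - 2)^2*(m^2 - 4) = (m - 2)^3*(m + 2)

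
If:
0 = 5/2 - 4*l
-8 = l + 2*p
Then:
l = 5/8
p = -69/16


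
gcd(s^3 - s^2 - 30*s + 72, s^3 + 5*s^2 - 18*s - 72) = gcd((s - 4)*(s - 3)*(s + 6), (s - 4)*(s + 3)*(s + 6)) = s^2 + 2*s - 24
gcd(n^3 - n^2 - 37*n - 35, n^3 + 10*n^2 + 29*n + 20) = n^2 + 6*n + 5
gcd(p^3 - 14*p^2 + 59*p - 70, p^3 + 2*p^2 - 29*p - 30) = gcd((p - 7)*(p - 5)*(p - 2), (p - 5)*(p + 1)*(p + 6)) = p - 5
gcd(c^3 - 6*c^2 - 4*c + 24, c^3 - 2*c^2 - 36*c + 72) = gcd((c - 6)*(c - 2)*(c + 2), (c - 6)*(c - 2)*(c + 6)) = c^2 - 8*c + 12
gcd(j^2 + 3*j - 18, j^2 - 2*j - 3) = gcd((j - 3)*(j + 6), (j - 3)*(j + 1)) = j - 3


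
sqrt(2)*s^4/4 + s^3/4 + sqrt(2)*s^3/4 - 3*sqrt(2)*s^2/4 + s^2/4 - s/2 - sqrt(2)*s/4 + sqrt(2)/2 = (s/2 + 1)*(s - 1)*(s - sqrt(2)/2)*(sqrt(2)*s/2 + 1)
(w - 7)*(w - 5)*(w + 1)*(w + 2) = w^4 - 9*w^3 + w^2 + 81*w + 70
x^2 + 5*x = x*(x + 5)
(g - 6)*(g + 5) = g^2 - g - 30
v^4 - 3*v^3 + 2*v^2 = v^2*(v - 2)*(v - 1)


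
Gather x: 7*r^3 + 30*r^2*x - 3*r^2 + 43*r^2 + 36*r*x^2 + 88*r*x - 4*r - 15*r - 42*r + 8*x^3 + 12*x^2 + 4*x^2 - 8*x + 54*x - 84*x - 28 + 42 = 7*r^3 + 40*r^2 - 61*r + 8*x^3 + x^2*(36*r + 16) + x*(30*r^2 + 88*r - 38) + 14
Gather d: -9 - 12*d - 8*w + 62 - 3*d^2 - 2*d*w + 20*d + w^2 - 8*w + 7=-3*d^2 + d*(8 - 2*w) + w^2 - 16*w + 60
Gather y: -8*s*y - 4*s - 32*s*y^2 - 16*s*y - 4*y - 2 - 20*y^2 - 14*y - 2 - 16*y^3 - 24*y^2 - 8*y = -4*s - 16*y^3 + y^2*(-32*s - 44) + y*(-24*s - 26) - 4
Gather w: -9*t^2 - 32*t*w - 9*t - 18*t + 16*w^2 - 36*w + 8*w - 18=-9*t^2 - 27*t + 16*w^2 + w*(-32*t - 28) - 18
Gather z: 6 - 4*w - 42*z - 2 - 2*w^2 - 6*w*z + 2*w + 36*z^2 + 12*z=-2*w^2 - 2*w + 36*z^2 + z*(-6*w - 30) + 4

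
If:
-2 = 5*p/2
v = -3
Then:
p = -4/5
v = -3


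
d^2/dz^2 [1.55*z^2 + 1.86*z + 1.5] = 3.10000000000000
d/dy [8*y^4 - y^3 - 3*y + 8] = 32*y^3 - 3*y^2 - 3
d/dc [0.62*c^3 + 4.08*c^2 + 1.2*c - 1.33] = 1.86*c^2 + 8.16*c + 1.2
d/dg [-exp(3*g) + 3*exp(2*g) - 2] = 3*(2 - exp(g))*exp(2*g)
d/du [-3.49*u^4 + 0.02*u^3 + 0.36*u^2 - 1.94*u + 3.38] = -13.96*u^3 + 0.06*u^2 + 0.72*u - 1.94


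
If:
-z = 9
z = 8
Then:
No Solution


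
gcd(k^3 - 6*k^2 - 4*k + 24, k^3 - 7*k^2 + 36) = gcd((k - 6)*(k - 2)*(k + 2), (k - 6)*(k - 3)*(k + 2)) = k^2 - 4*k - 12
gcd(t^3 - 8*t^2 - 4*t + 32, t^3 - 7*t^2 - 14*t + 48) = t^2 - 10*t + 16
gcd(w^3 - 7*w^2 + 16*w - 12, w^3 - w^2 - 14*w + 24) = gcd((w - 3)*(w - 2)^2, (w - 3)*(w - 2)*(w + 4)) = w^2 - 5*w + 6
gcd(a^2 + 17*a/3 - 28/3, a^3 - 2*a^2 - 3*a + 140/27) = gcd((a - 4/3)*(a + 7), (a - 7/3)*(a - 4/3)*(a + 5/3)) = a - 4/3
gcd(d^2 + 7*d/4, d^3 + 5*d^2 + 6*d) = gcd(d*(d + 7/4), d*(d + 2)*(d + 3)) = d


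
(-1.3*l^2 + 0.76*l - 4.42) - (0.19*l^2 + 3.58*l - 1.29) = -1.49*l^2 - 2.82*l - 3.13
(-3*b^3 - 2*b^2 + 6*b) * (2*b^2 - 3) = -6*b^5 - 4*b^4 + 21*b^3 + 6*b^2 - 18*b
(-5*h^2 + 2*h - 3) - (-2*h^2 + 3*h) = -3*h^2 - h - 3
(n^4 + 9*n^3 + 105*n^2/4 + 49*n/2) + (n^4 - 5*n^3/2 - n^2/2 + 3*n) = 2*n^4 + 13*n^3/2 + 103*n^2/4 + 55*n/2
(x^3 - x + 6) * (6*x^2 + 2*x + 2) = 6*x^5 + 2*x^4 - 4*x^3 + 34*x^2 + 10*x + 12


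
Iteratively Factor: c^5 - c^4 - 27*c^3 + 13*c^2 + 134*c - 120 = (c - 1)*(c^4 - 27*c^2 - 14*c + 120) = (c - 5)*(c - 1)*(c^3 + 5*c^2 - 2*c - 24) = (c - 5)*(c - 2)*(c - 1)*(c^2 + 7*c + 12) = (c - 5)*(c - 2)*(c - 1)*(c + 3)*(c + 4)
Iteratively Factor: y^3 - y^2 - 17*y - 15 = (y - 5)*(y^2 + 4*y + 3) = (y - 5)*(y + 3)*(y + 1)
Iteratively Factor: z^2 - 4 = (z + 2)*(z - 2)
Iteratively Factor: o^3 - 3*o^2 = (o)*(o^2 - 3*o) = o*(o - 3)*(o)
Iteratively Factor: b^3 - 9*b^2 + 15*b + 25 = (b - 5)*(b^2 - 4*b - 5) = (b - 5)^2*(b + 1)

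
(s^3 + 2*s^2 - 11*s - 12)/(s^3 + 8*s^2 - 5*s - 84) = (s + 1)/(s + 7)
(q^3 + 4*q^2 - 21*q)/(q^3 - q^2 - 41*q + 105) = q/(q - 5)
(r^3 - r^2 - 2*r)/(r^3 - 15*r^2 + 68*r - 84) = r*(r + 1)/(r^2 - 13*r + 42)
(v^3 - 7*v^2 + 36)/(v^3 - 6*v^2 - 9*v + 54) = (v + 2)/(v + 3)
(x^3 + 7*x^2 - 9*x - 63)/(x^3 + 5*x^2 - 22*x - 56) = (x^2 - 9)/(x^2 - 2*x - 8)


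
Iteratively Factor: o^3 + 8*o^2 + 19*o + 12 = (o + 1)*(o^2 + 7*o + 12) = (o + 1)*(o + 3)*(o + 4)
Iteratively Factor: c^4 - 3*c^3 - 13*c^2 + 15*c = (c - 1)*(c^3 - 2*c^2 - 15*c) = c*(c - 1)*(c^2 - 2*c - 15) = c*(c - 5)*(c - 1)*(c + 3)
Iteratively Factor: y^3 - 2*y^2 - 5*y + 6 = (y - 3)*(y^2 + y - 2) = (y - 3)*(y + 2)*(y - 1)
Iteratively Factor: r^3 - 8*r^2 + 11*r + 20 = (r + 1)*(r^2 - 9*r + 20) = (r - 5)*(r + 1)*(r - 4)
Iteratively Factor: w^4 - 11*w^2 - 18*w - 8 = (w + 1)*(w^3 - w^2 - 10*w - 8) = (w + 1)*(w + 2)*(w^2 - 3*w - 4) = (w + 1)^2*(w + 2)*(w - 4)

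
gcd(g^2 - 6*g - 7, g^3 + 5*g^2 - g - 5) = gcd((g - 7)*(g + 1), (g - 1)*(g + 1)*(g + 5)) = g + 1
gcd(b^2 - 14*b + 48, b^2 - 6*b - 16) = b - 8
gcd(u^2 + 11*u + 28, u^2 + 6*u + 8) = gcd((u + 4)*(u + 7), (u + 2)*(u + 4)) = u + 4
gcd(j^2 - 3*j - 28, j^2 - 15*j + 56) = j - 7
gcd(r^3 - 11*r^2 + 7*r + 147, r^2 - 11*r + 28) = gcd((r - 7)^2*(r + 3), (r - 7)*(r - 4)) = r - 7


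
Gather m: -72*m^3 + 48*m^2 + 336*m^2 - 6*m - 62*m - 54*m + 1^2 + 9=-72*m^3 + 384*m^2 - 122*m + 10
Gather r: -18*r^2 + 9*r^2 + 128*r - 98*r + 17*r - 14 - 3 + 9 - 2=-9*r^2 + 47*r - 10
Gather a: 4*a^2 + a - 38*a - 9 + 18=4*a^2 - 37*a + 9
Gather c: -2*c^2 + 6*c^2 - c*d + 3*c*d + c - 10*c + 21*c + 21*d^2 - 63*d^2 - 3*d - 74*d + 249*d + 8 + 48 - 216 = 4*c^2 + c*(2*d + 12) - 42*d^2 + 172*d - 160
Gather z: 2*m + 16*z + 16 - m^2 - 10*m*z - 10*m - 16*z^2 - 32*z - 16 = -m^2 - 8*m - 16*z^2 + z*(-10*m - 16)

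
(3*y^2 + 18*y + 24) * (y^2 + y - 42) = 3*y^4 + 21*y^3 - 84*y^2 - 732*y - 1008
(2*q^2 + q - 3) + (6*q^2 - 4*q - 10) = 8*q^2 - 3*q - 13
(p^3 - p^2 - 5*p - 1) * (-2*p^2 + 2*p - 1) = -2*p^5 + 4*p^4 + 7*p^3 - 7*p^2 + 3*p + 1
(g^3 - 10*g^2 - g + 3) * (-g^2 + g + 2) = -g^5 + 11*g^4 - 7*g^3 - 24*g^2 + g + 6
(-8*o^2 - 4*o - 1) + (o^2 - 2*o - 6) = -7*o^2 - 6*o - 7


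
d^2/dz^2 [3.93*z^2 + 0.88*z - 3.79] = 7.86000000000000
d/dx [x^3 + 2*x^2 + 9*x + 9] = 3*x^2 + 4*x + 9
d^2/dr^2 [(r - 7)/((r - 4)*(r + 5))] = 2*(r^3 - 21*r^2 + 39*r - 127)/(r^6 + 3*r^5 - 57*r^4 - 119*r^3 + 1140*r^2 + 1200*r - 8000)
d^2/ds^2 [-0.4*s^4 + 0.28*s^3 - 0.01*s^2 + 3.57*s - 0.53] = -4.8*s^2 + 1.68*s - 0.02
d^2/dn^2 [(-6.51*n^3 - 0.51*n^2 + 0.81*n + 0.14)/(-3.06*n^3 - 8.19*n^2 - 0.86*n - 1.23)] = (-316.748556*n^6 - 148.297392*n^5 - 439.610004*n^4 - 316.125408*n^3 - 11.478186*n^2 + 105.297192*n + 5.870342)/(28.652616*n^9 + 230.063652*n^8 + 639.916686*n^7 + 713.221767*n^6 + 364.798998*n^5 + 285.103989*n^4 + 66.50477*n^3 + 39.901077*n^2 + 3.903282*n + 1.860867)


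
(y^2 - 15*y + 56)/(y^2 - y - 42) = (y - 8)/(y + 6)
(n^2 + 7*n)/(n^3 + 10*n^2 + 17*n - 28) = n/(n^2 + 3*n - 4)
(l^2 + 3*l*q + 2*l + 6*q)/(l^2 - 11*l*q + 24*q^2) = (l^2 + 3*l*q + 2*l + 6*q)/(l^2 - 11*l*q + 24*q^2)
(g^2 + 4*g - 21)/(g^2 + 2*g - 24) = (g^2 + 4*g - 21)/(g^2 + 2*g - 24)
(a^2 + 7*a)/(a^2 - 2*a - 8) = a*(a + 7)/(a^2 - 2*a - 8)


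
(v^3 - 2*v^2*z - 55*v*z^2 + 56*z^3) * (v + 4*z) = v^4 + 2*v^3*z - 63*v^2*z^2 - 164*v*z^3 + 224*z^4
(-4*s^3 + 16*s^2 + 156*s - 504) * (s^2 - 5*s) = -4*s^5 + 36*s^4 + 76*s^3 - 1284*s^2 + 2520*s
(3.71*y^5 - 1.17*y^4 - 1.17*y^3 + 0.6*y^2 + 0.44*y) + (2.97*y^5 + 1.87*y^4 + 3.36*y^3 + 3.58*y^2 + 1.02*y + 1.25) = 6.68*y^5 + 0.7*y^4 + 2.19*y^3 + 4.18*y^2 + 1.46*y + 1.25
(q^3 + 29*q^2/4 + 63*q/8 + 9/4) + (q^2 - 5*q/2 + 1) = q^3 + 33*q^2/4 + 43*q/8 + 13/4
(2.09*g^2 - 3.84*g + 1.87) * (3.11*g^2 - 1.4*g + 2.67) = 6.4999*g^4 - 14.8684*g^3 + 16.772*g^2 - 12.8708*g + 4.9929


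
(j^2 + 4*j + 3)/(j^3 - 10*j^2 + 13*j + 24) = (j + 3)/(j^2 - 11*j + 24)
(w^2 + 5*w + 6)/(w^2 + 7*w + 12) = (w + 2)/(w + 4)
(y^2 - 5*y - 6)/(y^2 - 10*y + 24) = (y + 1)/(y - 4)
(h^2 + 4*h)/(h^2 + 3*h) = (h + 4)/(h + 3)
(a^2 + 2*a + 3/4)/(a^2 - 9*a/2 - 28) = (4*a^2 + 8*a + 3)/(2*(2*a^2 - 9*a - 56))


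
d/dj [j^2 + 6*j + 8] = 2*j + 6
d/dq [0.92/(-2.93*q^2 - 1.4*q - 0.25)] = (5.3912*q + 1.288)/(2.93*q^2 + 1.4*q + 0.25)^2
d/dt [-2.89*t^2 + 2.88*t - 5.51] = 2.88 - 5.78*t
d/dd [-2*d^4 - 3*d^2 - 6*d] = -8*d^3 - 6*d - 6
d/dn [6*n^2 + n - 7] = 12*n + 1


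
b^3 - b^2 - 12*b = b*(b - 4)*(b + 3)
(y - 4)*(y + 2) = y^2 - 2*y - 8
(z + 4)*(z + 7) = z^2 + 11*z + 28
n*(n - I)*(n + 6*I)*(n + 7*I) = n^4 + 12*I*n^3 - 29*n^2 + 42*I*n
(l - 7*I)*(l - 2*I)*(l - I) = l^3 - 10*I*l^2 - 23*l + 14*I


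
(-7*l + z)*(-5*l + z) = 35*l^2 - 12*l*z + z^2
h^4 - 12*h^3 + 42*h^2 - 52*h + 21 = (h - 7)*(h - 3)*(h - 1)^2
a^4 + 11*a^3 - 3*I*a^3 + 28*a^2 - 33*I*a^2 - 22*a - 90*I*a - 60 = (a + 5)*(a + 6)*(a - 2*I)*(a - I)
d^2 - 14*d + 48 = (d - 8)*(d - 6)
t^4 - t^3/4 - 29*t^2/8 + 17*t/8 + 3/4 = (t - 3/2)*(t - 1)*(t + 1/4)*(t + 2)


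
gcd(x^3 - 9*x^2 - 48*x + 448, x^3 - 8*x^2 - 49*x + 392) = x^2 - x - 56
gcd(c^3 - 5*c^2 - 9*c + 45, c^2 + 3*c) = c + 3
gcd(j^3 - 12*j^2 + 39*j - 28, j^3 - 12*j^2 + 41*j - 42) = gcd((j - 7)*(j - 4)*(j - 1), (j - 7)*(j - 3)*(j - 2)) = j - 7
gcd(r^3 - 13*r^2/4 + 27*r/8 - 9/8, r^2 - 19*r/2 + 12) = r - 3/2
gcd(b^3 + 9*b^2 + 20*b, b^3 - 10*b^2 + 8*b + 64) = 1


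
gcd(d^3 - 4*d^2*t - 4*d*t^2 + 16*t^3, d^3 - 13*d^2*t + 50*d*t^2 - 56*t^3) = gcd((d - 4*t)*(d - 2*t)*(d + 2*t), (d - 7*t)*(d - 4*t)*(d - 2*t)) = d^2 - 6*d*t + 8*t^2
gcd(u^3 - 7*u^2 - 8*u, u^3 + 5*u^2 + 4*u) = u^2 + u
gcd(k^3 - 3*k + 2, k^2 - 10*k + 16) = 1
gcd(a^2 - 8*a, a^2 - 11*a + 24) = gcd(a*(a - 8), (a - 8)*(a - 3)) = a - 8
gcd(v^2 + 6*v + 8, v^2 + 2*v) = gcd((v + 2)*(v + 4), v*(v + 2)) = v + 2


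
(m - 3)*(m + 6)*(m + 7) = m^3 + 10*m^2 + 3*m - 126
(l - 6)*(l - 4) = l^2 - 10*l + 24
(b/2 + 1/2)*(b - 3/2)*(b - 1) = b^3/2 - 3*b^2/4 - b/2 + 3/4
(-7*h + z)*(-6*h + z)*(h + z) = 42*h^3 + 29*h^2*z - 12*h*z^2 + z^3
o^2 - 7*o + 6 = (o - 6)*(o - 1)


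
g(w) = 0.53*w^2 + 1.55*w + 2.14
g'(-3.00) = -1.63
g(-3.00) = 2.26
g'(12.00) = 14.27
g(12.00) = 97.06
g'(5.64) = 7.53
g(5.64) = 27.74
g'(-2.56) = -1.16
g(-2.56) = 1.65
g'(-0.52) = 1.00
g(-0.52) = 1.48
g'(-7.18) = -6.06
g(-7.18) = 18.33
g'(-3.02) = -1.65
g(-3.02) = 2.29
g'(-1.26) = 0.21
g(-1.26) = 1.03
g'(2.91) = 4.63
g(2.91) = 11.14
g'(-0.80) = 0.70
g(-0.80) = 1.24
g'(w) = 1.06*w + 1.55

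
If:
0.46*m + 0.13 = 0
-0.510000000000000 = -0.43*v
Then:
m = -0.28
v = 1.19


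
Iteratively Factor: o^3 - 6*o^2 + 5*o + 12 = (o - 4)*(o^2 - 2*o - 3) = (o - 4)*(o + 1)*(o - 3)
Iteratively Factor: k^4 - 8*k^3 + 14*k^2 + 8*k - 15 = (k + 1)*(k^3 - 9*k^2 + 23*k - 15) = (k - 5)*(k + 1)*(k^2 - 4*k + 3) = (k - 5)*(k - 1)*(k + 1)*(k - 3)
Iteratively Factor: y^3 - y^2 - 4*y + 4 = (y - 2)*(y^2 + y - 2) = (y - 2)*(y + 2)*(y - 1)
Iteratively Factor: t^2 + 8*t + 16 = (t + 4)*(t + 4)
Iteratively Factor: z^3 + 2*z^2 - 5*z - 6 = (z + 1)*(z^2 + z - 6) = (z - 2)*(z + 1)*(z + 3)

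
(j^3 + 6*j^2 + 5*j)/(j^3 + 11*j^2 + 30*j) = (j + 1)/(j + 6)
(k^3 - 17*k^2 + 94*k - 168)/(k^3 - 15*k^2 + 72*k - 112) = (k - 6)/(k - 4)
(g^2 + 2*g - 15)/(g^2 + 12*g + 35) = (g - 3)/(g + 7)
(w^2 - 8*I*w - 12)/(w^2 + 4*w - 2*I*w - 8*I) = (w - 6*I)/(w + 4)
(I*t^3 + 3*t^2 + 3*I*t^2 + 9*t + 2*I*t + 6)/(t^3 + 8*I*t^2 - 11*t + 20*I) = (I*t^3 + 3*t^2*(1 + I) + t*(9 + 2*I) + 6)/(t^3 + 8*I*t^2 - 11*t + 20*I)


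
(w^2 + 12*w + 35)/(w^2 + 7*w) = (w + 5)/w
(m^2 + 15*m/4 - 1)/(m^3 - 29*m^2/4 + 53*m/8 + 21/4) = 2*(4*m^2 + 15*m - 4)/(8*m^3 - 58*m^2 + 53*m + 42)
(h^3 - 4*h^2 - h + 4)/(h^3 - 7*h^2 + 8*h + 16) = (h - 1)/(h - 4)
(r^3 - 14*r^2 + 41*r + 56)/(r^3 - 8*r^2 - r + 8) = (r - 7)/(r - 1)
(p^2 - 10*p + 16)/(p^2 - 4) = (p - 8)/(p + 2)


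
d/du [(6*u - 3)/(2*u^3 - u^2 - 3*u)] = 3*(-8*u^3 + 8*u^2 - 2*u - 3)/(u^2*(4*u^4 - 4*u^3 - 11*u^2 + 6*u + 9))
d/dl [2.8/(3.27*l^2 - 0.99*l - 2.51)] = (2.772 - 18.312*l)/(-3.27*l^2 + 0.99*l + 2.51)^2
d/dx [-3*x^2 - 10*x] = -6*x - 10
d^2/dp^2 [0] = 0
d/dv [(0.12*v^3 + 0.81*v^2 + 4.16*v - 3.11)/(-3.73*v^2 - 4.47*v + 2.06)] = (-0.4476*v^4 - 1.0728*v^3 + 12.6377*v^2 - 19.8634*v - 5.3321)/(13.9129*v^4 + 33.3462*v^3 + 4.6133*v^2 - 18.4164*v + 4.2436)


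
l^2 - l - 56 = (l - 8)*(l + 7)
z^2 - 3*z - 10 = (z - 5)*(z + 2)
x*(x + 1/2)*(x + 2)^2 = x^4 + 9*x^3/2 + 6*x^2 + 2*x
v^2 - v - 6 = (v - 3)*(v + 2)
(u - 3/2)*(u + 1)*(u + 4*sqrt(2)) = u^3 - u^2/2 + 4*sqrt(2)*u^2 - 2*sqrt(2)*u - 3*u/2 - 6*sqrt(2)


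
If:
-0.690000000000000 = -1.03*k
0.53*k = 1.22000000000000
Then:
No Solution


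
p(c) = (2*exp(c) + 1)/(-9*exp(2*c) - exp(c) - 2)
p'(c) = (2*exp(c) + 1)*(18*exp(2*c) + exp(c))/(-9*exp(2*c) - exp(c) - 2)^2 + 2*exp(c)/(-9*exp(2*c) - exp(c) - 2) = ((2*exp(c) + 1)*(18*exp(c) + 1) - 18*exp(2*c) - 2*exp(c) - 4)*exp(c)/(9*exp(2*c) + exp(c) + 2)^2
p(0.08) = -0.23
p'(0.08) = 0.22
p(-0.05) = -0.26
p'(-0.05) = 0.23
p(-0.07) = -0.27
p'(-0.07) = 0.24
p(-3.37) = -0.52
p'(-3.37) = -0.02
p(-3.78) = -0.52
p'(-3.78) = -0.01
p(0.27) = -0.19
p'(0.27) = 0.19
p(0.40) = -0.17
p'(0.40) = 0.17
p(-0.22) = -0.30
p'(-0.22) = 0.25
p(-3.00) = -0.53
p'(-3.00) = -0.02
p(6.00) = 0.00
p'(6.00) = 0.00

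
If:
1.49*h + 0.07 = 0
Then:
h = -0.05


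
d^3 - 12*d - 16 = (d - 4)*(d + 2)^2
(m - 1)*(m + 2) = m^2 + m - 2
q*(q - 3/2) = q^2 - 3*q/2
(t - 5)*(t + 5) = t^2 - 25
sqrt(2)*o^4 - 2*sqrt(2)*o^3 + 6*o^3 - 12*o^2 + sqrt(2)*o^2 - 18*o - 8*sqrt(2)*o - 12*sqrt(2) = (o - 3)*(o + sqrt(2))*(o + 2*sqrt(2))*(sqrt(2)*o + sqrt(2))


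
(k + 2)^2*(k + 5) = k^3 + 9*k^2 + 24*k + 20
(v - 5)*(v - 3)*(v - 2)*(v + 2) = v^4 - 8*v^3 + 11*v^2 + 32*v - 60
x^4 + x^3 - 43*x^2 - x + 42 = (x - 6)*(x - 1)*(x + 1)*(x + 7)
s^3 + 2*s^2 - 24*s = s*(s - 4)*(s + 6)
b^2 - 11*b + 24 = (b - 8)*(b - 3)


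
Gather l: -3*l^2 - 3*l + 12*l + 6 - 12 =-3*l^2 + 9*l - 6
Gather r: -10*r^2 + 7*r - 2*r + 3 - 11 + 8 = -10*r^2 + 5*r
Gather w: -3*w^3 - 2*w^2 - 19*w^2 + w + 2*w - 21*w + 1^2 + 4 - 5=-3*w^3 - 21*w^2 - 18*w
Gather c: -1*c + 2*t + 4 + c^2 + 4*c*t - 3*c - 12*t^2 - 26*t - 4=c^2 + c*(4*t - 4) - 12*t^2 - 24*t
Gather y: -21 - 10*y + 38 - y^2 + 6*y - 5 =-y^2 - 4*y + 12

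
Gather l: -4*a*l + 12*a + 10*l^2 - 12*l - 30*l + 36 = 12*a + 10*l^2 + l*(-4*a - 42) + 36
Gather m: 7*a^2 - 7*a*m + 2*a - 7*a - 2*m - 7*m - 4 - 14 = 7*a^2 - 5*a + m*(-7*a - 9) - 18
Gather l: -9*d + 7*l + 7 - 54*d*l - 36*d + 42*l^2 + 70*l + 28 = -45*d + 42*l^2 + l*(77 - 54*d) + 35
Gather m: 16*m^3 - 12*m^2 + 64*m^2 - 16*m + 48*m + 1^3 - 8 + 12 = 16*m^3 + 52*m^2 + 32*m + 5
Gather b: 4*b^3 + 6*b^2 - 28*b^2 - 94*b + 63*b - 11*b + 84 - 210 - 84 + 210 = 4*b^3 - 22*b^2 - 42*b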